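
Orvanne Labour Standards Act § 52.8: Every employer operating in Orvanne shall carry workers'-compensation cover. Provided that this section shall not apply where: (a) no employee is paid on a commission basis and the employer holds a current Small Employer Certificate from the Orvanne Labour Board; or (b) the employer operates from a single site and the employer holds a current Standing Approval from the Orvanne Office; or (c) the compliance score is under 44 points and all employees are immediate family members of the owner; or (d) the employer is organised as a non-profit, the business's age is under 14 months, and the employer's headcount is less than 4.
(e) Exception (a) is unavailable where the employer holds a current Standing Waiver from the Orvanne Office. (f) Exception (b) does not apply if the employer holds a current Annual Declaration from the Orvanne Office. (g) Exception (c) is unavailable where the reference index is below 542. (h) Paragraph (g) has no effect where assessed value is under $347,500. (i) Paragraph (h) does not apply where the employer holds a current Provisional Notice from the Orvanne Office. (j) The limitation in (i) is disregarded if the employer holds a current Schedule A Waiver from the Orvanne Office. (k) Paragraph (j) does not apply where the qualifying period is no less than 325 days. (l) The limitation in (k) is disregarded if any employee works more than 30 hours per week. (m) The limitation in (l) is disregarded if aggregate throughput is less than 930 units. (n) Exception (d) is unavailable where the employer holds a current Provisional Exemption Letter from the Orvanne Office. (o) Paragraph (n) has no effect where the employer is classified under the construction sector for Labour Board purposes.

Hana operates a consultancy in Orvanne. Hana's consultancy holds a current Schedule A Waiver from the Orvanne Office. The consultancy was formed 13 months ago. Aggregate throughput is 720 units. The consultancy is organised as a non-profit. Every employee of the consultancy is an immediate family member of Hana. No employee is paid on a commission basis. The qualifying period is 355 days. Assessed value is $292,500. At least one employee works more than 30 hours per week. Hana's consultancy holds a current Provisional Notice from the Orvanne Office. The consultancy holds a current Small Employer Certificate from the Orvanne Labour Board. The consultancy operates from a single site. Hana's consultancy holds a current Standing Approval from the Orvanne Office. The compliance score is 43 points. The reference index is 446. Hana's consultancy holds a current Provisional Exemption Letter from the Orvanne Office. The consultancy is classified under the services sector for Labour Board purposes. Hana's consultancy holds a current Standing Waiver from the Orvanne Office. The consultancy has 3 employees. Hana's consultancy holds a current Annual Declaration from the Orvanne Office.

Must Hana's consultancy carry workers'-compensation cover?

Yes — Hana's consultancy must carry workers'-compensation cover.

Exception (a) is satisfied on its face — no employee is paid on commission; a current Small Employer Certificate is held. Turning to paragraph (e): (e) applies — a current Standing Waiver is held. So (a) is unavailable.
Exception (b) is satisfied on its face — the employer operates from a single site; a current Standing Approval is held. But applying paragraph (f): (f) operates against (b): a current Annual Declaration is held. Exception (b) does not apply.
Exception (c): the compliance score is 43 points, under the 44 points limit; every employee is an immediate family member — every condition holds. Turning to paragraphs (g)–(m): (g) operates against (c): the reference index is 446, below the 542 limit. (h) operates (assessed value is $292,500, under the $347,500 limit), but is overridden by (i): (i) operates against (h): a current Provisional Notice is held. (j) is engaged (a current Schedule A Waiver is held), but is overridden by (k): (k) operates against (j): the qualifying period is 355 days, meeting the 325 days threshold. (l) applies (at least one employee exceeds 30 hours/week), but yields to (m): (m) applies — aggregate throughput is 720 units, less than the 930 units limit. Exception (c) does not apply.
All of (d)'s requirements are met (the employer is a non-profit; the business's age is 13 months, under the 14 months limit; the employer's headcount is 3, less than the 4 limit). However, paragraphs (n)–(o) must be considered: (n) operates against (d): a current Provisional Exemption Letter is held. (o) does not operate here (the consultancy is classified under the services sector), so (n) stands. So (d) is unavailable.
No exception displaces § 52.8.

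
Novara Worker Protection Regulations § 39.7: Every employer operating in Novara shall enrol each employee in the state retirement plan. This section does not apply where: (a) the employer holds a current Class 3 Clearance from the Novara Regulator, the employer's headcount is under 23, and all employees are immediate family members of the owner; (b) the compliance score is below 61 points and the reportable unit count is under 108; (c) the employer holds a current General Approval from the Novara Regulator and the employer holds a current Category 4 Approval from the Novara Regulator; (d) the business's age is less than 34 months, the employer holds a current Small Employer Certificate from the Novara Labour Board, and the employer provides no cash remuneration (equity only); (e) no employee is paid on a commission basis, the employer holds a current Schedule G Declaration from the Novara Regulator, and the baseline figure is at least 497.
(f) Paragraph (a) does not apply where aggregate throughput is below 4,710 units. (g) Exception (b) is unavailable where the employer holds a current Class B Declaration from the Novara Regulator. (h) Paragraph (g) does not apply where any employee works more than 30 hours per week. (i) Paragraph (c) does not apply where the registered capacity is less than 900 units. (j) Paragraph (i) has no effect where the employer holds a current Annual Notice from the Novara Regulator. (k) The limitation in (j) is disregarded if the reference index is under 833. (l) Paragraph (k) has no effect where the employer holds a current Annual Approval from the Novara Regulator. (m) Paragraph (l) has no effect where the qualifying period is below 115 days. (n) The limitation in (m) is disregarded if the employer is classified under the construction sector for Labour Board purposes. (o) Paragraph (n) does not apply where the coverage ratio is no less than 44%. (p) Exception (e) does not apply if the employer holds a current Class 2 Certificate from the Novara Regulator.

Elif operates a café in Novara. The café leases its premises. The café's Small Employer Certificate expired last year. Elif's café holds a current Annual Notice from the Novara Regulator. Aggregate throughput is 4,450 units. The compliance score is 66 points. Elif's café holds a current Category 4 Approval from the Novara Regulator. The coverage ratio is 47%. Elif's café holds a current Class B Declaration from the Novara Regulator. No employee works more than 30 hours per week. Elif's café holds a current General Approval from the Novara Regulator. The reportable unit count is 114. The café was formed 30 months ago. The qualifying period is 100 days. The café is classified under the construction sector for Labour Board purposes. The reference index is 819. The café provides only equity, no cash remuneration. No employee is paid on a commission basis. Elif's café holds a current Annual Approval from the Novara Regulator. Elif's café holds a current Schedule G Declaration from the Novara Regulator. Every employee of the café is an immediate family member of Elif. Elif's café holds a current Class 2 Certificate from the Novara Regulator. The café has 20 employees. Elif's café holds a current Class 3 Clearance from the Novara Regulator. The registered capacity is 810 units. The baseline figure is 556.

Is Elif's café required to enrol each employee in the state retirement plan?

Exception (a): a current Class 3 Clearance is held; the employer's headcount is 20, under the 23 limit; every employee is an immediate family member — every condition holds. But applying paragraph (f): (f) applies — aggregate throughput is 4,450 units, below the 4,710 units limit. Exception (a) does not apply.
Exception (b) does not apply: the compliance score is 66 points, not below 61 points.
Exception (c): a current General Approval is held; a current Category 4 Approval is held — every condition holds. But applying paragraphs (i)–(o): (i) operates against (c): the registered capacity is 810 units, less than the 900 units limit. (j) applies (a current Annual Notice is held), but yields to (k): (k) operates against (j): the reference index is 819, under the 833 limit. (l) would limit (k) — a current Annual Approval is held — but (m) sets (l) aside: (m) operates against (l): the qualifying period is 100 days, below the 115 days limit. (n) is engaged (the café is classified under the construction sector), but is displaced by (o): (o) is engaged — the coverage ratio is 47%, meeting the 44% threshold. (c) is therefore removed.
Exception (d) does not apply: the Small Employer Certificate has expired.
Exception (e): no employee is paid on commission; a current Schedule G Declaration is held; the baseline figure is 556, meeting the 497 threshold — every condition holds. But: (p) operates against (e): a current Class 2 Certificate is held. So (e) is unavailable.
None of the exceptions is available; § 39.7 applies in full.

Yes — Elif's café must enrol each employee in the state retirement plan.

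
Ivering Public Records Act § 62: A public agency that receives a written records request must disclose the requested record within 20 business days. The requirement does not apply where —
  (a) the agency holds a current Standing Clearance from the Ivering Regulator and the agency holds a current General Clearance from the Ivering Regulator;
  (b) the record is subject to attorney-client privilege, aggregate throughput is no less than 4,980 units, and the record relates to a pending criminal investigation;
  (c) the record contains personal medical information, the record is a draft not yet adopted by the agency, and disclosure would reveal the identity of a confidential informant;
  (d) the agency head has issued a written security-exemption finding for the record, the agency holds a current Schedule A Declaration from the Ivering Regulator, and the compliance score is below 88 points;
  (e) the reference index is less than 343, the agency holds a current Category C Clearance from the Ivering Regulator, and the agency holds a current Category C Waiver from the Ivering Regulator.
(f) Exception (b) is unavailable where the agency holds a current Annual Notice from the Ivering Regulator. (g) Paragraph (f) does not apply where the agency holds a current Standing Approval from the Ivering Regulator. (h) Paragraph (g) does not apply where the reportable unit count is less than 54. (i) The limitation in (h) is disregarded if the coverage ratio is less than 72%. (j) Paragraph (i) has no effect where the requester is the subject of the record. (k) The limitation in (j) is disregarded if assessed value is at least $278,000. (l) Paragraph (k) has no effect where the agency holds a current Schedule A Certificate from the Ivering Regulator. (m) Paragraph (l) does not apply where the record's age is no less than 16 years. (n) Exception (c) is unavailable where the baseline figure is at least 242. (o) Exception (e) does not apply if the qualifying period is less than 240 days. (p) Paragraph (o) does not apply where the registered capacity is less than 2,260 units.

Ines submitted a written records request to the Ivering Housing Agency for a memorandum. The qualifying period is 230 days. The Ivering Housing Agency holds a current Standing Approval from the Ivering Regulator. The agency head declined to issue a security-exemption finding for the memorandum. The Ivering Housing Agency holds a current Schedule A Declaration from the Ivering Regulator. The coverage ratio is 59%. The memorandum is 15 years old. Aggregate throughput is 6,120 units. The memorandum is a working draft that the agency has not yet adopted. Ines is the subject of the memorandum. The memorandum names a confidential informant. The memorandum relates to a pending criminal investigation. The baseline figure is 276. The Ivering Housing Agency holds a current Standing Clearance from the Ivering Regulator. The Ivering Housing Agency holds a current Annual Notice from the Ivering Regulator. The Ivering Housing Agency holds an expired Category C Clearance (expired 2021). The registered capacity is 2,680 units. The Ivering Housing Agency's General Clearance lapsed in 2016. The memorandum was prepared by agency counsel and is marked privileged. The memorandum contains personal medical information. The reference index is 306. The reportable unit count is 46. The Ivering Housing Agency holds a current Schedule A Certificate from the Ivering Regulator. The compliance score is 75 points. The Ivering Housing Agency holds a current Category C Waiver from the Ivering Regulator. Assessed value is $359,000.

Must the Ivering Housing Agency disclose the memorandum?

Exception (a) requires that the agency holds a current General Clearance from the Ivering Regulator; but the General Clearance is not current, so (a) is unavailable.
Exception (b)'s conditions are all satisfied: the memorandum is privileged; aggregate throughput is 6,120 units, meeting the 4,980 units threshold; the memorandum relates to a pending investigation. But applying paragraphs (f)–(m): (f) applies — a current Annual Notice is held. (g) would limit (f) — a current Standing Approval is held — but (h) sets (g) aside: (h) applies — the reportable unit count is 46, less than the 54 limit. (i) would limit (h) — the coverage ratio is 59%, less than the 72% limit — but (j) sets (i) aside: (j) is engaged — Ines is the subject of the memorandum. (k) would limit (j) — assessed value is $359,000, meeting the $278,000 threshold — but (l) sets (k) aside: (l) operates — a current Schedule A Certificate is held. (m), which would lift (l), is inapplicable — the record's age is 15 years, short of 16 years. (b) is therefore removed.
Exception (c) is satisfied on its face — the memorandum contains personal medical information; the memorandum is an unadopted draft; the memorandum names a confidential informant. But: (n) operates against (c): the baseline figure is 276, meeting the 242 threshold. (c) is therefore removed.
Exception (d) requires that the agency head has issued a written security-exemption finding for the record; but the agency head declined to issue a security-exemption finding, so (d) is unavailable.
Exception (e) fails — there is no Category C Clearance in force.
No exception applies. The general rule governs.

Yes — the Ivering Housing Agency must disclose the memorandum.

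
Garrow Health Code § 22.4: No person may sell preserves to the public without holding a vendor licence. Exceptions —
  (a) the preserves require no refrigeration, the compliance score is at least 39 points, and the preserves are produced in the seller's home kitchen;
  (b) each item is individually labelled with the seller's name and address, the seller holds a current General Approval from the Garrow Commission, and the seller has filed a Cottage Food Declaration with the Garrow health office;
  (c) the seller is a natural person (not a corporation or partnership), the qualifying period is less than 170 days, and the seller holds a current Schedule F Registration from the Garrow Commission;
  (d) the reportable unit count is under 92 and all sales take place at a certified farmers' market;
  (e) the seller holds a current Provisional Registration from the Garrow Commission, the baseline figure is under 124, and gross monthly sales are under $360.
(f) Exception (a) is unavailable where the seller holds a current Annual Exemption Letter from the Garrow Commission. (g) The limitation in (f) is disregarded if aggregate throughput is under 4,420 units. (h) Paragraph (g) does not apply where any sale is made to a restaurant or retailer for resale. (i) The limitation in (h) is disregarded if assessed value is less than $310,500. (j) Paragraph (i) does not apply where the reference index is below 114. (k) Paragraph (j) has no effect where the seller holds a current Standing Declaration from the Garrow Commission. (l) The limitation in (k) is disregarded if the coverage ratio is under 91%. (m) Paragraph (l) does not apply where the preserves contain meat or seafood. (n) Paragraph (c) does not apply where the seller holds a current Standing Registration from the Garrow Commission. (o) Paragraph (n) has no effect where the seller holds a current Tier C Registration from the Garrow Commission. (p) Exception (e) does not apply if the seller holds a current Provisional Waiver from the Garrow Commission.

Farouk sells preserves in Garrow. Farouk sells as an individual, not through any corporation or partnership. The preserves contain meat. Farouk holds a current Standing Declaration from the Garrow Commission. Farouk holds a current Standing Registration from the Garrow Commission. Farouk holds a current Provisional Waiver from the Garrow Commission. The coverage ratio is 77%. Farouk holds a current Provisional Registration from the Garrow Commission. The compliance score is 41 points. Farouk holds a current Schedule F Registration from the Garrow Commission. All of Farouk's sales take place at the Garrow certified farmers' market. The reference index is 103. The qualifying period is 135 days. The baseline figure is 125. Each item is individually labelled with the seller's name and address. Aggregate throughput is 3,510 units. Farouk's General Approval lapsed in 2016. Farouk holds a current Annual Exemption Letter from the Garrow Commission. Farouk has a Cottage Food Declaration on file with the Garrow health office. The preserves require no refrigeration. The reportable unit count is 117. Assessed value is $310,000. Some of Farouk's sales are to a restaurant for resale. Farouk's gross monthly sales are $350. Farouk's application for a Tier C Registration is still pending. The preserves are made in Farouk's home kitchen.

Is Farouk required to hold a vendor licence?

Exception (a)'s conditions are all satisfied: the preserves are shelf-stable; the compliance score is 41 points, meeting the 39 points threshold; the preserves are home-kitchen produced. Under paragraphs (f)–(m): (f) operates (a current Annual Exemption Letter is held), but is displaced by (g): (g) applies — aggregate throughput is 3,510 units, under the 4,420 units limit. (h) would limit (g) — some sales are to a restaurant for resale — but (i) sets (h) aside: (i) operates against (h): assessed value is $310,000, less than the $310,500 limit. (j) would limit (i) — the reference index is 103, below the 114 limit — but (k) sets (j) aside: (k) operates against (j): a current Standing Declaration is held. (l) would limit (k) — the coverage ratio is 77%, under the 91% limit — but (m) sets (l) aside: (m) operates — the preserves contain meat. Exception (a) stands.
Exception (b) requires that the seller holds a current General Approval from the Garrow Commission; but the General Approval is not current, so (b) is unavailable.
Exception (c) is satisfied on its face — the seller is a natural person; the qualifying period is 135 days, less than the 170 days limit; a current Schedule F Registration is held. However, paragraphs (n)–(o) must be considered: (n) operates against (c): a current Standing Registration is held. (o) is not triggered (no current Tier C Registration is held), so (n) stands. Exception (c) does not apply.
Exception (d) requires that the reportable unit count is under 92; but the reportable unit count is 117, not under 92, so (d) is unavailable.
Exception (e) does not apply: the baseline figure is 125, not under 124.

No — exception (a) applies; Farouk is not required to hold a vendor licence.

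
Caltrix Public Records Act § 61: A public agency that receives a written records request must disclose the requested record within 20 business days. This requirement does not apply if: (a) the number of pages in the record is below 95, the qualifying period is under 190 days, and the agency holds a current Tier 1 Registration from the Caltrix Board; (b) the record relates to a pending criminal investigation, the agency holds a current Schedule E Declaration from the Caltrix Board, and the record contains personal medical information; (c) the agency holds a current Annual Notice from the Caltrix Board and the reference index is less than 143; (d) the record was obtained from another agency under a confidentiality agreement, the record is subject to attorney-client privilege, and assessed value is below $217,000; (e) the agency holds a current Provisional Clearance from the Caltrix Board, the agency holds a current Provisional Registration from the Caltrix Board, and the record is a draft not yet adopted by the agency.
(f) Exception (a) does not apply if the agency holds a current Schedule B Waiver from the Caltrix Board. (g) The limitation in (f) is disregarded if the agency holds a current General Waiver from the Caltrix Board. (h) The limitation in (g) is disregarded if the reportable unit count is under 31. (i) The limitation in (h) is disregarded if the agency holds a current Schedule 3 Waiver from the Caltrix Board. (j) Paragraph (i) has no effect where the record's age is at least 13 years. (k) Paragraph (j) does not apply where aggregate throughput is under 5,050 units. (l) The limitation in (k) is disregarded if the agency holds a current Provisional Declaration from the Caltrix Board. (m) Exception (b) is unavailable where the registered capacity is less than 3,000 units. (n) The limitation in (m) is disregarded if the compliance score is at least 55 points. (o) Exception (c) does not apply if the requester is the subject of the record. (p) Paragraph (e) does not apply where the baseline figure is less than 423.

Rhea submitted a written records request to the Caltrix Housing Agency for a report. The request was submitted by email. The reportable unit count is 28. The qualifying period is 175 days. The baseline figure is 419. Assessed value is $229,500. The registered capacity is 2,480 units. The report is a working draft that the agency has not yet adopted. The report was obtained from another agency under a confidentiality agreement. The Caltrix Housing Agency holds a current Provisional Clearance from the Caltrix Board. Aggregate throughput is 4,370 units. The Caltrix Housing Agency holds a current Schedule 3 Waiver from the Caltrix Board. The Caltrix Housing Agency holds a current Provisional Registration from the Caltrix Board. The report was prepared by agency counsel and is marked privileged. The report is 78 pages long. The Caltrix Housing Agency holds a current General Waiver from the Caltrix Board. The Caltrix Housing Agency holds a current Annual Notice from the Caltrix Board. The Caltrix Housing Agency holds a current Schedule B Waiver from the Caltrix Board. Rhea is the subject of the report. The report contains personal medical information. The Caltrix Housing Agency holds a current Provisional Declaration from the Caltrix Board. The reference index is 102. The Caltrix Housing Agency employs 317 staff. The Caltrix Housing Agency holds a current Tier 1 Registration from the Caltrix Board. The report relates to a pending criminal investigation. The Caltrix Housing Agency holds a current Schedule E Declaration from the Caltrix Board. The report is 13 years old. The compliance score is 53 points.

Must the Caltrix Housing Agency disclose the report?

Exception (a): the number of pages in the record is 78, below the 95 limit; the qualifying period is 175 days, under the 190 days limit; a current Tier 1 Registration is held — every condition holds. However, paragraphs (f)–(l) must be considered: (f) operates — a current Schedule B Waiver is held. (g) would limit (f) — a current General Waiver is held — but (h) sets (g) aside: (h) operates against (g): the reportable unit count is 28, under the 31 limit. (i) would limit (h) — a current Schedule 3 Waiver is held — but (j) sets (i) aside: (j) is triggered — the record's age is 13 years, meeting the 13 years threshold. (k) would limit (j) — aggregate throughput is 4,370 units, under the 5,050 units limit — but (l) sets (k) aside: (l) applies — a current Provisional Declaration is held. Exception (a) does not apply.
Exception (b): the report relates to a pending investigation; a current Schedule E Declaration is held; the report contains personal medical information — every condition holds. Turning to paragraphs (m)–(n): (m) is triggered — the registered capacity is 2,480 units, less than the 3,000 units limit. (n) is not engaged (the compliance score is 53 points, short of 55 points), so (m) stands. (b) is therefore removed.
Exception (c) is satisfied on its face — a current Annual Notice is held; the reference index is 102, less than the 143 limit. Turning to paragraph (o): (o) operates against (c): Rhea is the subject of the report. (c) is therefore removed.
Exception (d) fails — assessed value is $229,500, not below $217,000.
Exception (e) is satisfied on its face — a current Provisional Clearance is held; a current Provisional Registration is held; the report is an unadopted draft. Turning to paragraph (p): (p) operates against (e): the baseline figure is 419, less than the 423 limit. Exception (e) does not apply.
None of the exceptions is available; § 61 applies in full.

Yes — the Caltrix Housing Agency must disclose the report.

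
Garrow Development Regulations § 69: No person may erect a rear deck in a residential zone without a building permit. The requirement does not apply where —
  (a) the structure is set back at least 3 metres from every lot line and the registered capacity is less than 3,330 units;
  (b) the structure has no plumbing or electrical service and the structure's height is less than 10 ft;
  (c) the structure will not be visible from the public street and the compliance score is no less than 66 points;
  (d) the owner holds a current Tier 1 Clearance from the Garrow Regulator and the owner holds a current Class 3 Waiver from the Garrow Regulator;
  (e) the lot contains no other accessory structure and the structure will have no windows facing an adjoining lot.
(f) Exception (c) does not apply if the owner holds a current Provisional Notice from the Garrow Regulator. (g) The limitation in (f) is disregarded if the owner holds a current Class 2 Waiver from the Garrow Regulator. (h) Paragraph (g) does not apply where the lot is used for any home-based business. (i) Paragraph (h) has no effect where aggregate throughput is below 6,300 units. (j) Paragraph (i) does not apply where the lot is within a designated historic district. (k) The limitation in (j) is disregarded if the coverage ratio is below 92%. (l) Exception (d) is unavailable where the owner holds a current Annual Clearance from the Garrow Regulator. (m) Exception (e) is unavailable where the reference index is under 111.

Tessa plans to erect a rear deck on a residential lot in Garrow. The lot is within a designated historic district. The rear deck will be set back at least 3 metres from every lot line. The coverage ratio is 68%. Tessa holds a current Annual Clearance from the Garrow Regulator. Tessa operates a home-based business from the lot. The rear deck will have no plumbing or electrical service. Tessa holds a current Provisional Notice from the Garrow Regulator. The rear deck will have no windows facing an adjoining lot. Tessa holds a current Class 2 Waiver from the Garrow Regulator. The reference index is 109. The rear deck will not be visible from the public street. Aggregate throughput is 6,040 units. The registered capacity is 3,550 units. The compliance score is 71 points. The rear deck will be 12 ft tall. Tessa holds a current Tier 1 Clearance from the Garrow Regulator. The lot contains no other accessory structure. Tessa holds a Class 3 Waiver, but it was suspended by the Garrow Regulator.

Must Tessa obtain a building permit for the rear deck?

No — exception (c) applies; Tessa does not need a building permit.

Exception (a) fails — the registered capacity is 3,550 units, not less than 3,330 units.
Exception (b) does not apply: the structure's height is 12 ft, not less than 10 ft.
Exception (c): the structure will not be visible from the street; the compliance score is 71 points, meeting the 66 points threshold — every condition holds. Under paragraphs (f)–(k): (f) applies (a current Provisional Notice is held), but yields to (g): (g) is triggered — a current Class 2 Waiver is held. (h) would limit (g) — a home-based business operates on the lot — but (i) sets (h) aside: (i) is triggered — aggregate throughput is 6,040 units, below the 6,300 units limit. (j) would limit (i) — the lot is in a historic district — but (k) sets (j) aside: (k) operates against (j): the coverage ratio is 68%, below the 92% limit. (c) remains available.
Exception (d) does not apply: there is no Class 3 Waiver in force.
Exception (e) is satisfied on its face — the lot has no other accessory structure; no windows face an adjoining lot. Turning to paragraph (m): (m) operates against (e): the reference index is 109, under the 111 limit. So (e) is unavailable.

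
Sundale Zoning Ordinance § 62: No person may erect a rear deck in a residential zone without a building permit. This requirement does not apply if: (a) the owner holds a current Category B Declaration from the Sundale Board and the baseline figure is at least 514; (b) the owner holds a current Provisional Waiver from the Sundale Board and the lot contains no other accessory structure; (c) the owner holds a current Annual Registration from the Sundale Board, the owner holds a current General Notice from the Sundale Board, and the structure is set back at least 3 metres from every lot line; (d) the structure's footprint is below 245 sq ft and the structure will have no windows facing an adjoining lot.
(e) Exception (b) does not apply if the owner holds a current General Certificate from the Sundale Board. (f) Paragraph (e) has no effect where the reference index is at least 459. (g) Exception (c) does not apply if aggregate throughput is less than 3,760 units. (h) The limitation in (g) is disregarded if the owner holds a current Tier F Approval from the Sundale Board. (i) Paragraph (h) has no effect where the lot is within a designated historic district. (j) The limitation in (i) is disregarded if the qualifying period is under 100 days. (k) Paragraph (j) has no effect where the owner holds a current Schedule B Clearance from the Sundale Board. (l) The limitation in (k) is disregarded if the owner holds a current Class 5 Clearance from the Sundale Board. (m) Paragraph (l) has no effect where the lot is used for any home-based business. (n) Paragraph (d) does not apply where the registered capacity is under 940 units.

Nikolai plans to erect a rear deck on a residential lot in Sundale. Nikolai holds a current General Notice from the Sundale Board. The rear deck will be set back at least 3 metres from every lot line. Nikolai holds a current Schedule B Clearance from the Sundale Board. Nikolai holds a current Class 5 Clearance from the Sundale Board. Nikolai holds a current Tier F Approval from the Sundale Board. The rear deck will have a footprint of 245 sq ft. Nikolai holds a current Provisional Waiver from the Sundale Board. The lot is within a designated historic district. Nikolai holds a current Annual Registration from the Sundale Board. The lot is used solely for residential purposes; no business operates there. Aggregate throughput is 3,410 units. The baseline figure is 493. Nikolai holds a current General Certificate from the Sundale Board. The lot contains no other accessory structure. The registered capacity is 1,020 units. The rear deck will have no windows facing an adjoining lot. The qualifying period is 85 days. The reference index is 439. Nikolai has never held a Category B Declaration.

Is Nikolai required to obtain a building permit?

Exception (a) fails — there is no Category B Declaration in force.
Exception (b)'s conditions are all satisfied: a current Provisional Waiver is held; the lot has no other accessory structure. But: (e) operates against (b): a current General Certificate is held. (f), which would lift (e), is not triggered — the reference index is 439, short of 459. (b) is therefore removed.
Exception (c): a current Annual Registration is held; a current General Notice is held; the setback is at least 3 m on every side — every condition holds. Considering the limiting provisions: (g) applies (aggregate throughput is 3,410 units, less than the 3,760 units limit), but is overridden by (h): (h) is triggered — a current Tier F Approval is held. (i) applies (the lot is in a historic district), but is displaced by (j): (j) applies — the qualifying period is 85 days, under the 100 days limit. (k) would limit (j) — a current Schedule B Clearance is held — but (l) sets (k) aside: (l) operates — a current Class 5 Clearance is held. (m), which would lift (l), is inapplicable — the lot is solely residential. (c) remains available.
Exception (d) fails — the structure's footprint is 245 sq ft, not below 245 sq ft.

No — exception (c) applies; Nikolai does not need a building permit.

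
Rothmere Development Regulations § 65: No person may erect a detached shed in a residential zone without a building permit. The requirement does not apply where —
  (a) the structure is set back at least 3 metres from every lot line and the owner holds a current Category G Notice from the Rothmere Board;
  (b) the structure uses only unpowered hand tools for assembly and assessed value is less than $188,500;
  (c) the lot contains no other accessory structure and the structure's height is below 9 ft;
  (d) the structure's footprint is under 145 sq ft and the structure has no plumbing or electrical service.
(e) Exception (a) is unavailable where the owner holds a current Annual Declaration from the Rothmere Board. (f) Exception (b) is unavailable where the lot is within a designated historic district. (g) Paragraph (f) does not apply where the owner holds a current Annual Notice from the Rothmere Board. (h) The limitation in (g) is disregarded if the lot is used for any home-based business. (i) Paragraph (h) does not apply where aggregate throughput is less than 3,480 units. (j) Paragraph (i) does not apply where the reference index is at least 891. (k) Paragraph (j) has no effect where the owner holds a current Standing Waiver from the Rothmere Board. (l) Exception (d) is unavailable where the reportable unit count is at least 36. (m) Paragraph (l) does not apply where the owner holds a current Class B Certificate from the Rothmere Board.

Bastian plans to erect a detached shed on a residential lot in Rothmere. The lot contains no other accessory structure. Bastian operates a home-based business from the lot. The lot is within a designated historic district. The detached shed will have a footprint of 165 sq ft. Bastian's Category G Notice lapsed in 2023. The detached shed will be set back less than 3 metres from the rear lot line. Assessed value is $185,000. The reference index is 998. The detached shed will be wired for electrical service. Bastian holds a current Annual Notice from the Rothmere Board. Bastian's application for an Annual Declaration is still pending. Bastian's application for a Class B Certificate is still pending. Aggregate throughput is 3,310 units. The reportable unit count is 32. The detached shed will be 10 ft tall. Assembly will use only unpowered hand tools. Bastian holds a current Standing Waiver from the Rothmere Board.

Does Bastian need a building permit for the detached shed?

No — exception (b) applies; Bastian does not need a building permit.

Exception (a) fails — the rear setback is under 3 m.
All of (b)'s requirements are met (assembly uses only hand tools; assessed value is $185,000, less than the $188,500 limit). Considering the limiting provisions: (f) would limit (b) — the lot is in a historic district — but (g) sets (f) aside: (g) operates against (f): a current Annual Notice is held. (h) is engaged (a home-based business operates on the lot), but is overridden by (i): (i) is engaged — aggregate throughput is 3,310 units, less than the 3,480 units limit. (j) would limit (i) — the reference index is 998, meeting the 891 threshold — but (k) sets (j) aside: (k) operates against (j): a current Standing Waiver is held. Exception (b) stands.
Exception (c) does not apply: the structure's height is 10 ft, not below 9 ft.
Exception (d) does not apply: the structure's footprint is 165 sq ft, not under 145 sq ft.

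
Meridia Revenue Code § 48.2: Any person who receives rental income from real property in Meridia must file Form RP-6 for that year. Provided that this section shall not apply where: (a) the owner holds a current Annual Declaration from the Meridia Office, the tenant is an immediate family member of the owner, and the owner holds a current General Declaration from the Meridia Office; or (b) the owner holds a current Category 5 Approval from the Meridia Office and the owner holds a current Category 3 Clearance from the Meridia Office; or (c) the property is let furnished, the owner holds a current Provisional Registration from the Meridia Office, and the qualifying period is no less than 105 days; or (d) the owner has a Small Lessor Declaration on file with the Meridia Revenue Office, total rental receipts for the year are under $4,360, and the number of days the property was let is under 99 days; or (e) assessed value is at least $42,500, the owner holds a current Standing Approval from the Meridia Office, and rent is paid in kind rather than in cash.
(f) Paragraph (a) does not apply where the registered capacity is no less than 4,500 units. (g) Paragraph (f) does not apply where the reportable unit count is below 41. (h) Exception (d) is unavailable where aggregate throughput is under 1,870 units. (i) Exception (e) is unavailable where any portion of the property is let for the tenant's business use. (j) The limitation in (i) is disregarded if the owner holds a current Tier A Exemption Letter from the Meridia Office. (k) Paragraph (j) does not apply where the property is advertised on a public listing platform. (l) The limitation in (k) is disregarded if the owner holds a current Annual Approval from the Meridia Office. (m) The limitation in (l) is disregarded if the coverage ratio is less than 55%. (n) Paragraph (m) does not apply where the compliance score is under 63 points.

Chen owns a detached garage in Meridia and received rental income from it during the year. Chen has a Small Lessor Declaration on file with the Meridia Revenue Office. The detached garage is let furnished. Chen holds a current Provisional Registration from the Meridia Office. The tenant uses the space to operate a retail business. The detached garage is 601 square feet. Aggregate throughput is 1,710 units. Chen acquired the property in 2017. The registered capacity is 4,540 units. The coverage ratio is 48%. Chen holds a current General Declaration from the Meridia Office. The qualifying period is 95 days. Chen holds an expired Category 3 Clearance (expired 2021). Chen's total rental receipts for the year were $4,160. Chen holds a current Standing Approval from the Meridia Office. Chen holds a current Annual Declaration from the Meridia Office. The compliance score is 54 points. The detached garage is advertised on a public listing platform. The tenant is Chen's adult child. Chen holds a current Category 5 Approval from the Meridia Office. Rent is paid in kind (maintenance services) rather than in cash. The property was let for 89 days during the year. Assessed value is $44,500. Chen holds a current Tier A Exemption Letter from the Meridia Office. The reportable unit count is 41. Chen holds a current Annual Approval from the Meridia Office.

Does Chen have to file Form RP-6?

Exception (a): a current Annual Declaration is held; the tenant is an immediate family member; a current General Declaration is held — every condition holds. However, paragraphs (f)–(g) must be considered: (f) is triggered — the registered capacity is 4,540 units, meeting the 4,500 units threshold. (g) is not engaged (the reportable unit count is 41, not below 41), so (f) stands. So (a) is unavailable.
Exception (b) does not apply: there is no Category 3 Clearance in force.
Exception (c) requires that the qualifying period is no less than 105 days; but the qualifying period is 95 days, short of 105 days, so (c) is unavailable.
Exception (d) is satisfied on its face — a Small Lessor Declaration is on file; total rental receipts for the year are $4,160, under the $4,360 limit; the number of days the property was let is 89 days, under the 99 days limit. But: (h) is engaged — aggregate throughput is 1,710 units, under the 1,870 units limit. So (d) is unavailable.
All of (e)'s requirements are met (assessed value is $44,500, meeting the $42,500 threshold; a current Standing Approval is held; rent is paid in kind). Considering the limiting provisions: (i) would limit (e) — the space is let for business use — but (j) sets (i) aside: (j) is triggered — a current Tier A Exemption Letter is held. (k) would limit (j) — the property is publicly advertised — but (l) sets (k) aside: (l) operates against (k): a current Annual Approval is held. (m) would limit (l) — the coverage ratio is 48%, less than the 55% limit — but (n) sets (m) aside: (n) operates against (m): the compliance score is 54 points, under the 63 points limit. Exception (e) stands.

No — exception (e) applies; Chen is not required to file Form RP-6.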